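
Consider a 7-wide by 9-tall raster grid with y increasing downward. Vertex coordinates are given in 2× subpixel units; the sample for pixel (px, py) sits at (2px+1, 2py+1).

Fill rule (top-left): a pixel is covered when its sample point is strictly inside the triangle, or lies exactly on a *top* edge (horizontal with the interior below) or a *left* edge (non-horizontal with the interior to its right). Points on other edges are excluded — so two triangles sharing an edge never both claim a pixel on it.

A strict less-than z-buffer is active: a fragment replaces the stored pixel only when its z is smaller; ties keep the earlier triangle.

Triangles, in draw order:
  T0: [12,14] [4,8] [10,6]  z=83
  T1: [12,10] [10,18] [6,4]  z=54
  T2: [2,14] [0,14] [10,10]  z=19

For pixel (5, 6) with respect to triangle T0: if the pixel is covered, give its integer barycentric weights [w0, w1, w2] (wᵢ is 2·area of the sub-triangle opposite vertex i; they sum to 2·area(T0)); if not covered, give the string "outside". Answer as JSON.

T0:
  2·area = 52
  edge (12, 14)→(4, 8): d=(-8,-6) top-left  bias=+0
  edge (4, 8)→(10, 6): d=(6,-2) top-left  bias=+0
  edge (10, 6)→(12, 14): d=(2,8) right/bottom  bias=-1
    (6,2)@(13, 5): e=[78,0,-26] → ·  [on edge]
    (3,3)@(7, 7): e=[26,0,26] → █  [on edge]
    (4,3)@(9, 7): e=[38,4,10] → █
    (5,3)@(11, 7): e=[50,8,-6] → ·
    (0,4)@(1, 9): e=[-26,0,78] → ·  [on edge]
    (3,4)@(7, 9): e=[10,12,30] → █
    (5,4)@(11, 9): e=[34,20,-2] → ·
    (3,5)@(7, 11): e=[-6,24,34] → ·
    (4,5)@(9, 11): e=[6,28,18] → █
    (5,5)@(11, 11): e=[18,32,2] → █
    (6,5)@(13, 11): e=[30,36,-14] → ·
    (4,6)@(9, 13): e=[-10,40,22] → ·
  covered (7 px):
    · · · · · · ·
    · · · · · · ·
    · · · · · · ·
    · · · █ █ · ·
    · · · █ █ · ·
    · · · · █ █ ·
    · · · · · █ ·
    · · · · · · ·
    · · · · · · ·
T1:
  2·area = 60
  edge (12, 10)→(10, 18): d=(-2,8) right/bottom  bias=-1
  edge (10, 18)→(6, 4): d=(-4,-14) top-left  bias=+0
  edge (6, 4)→(12, 10): d=(6,6) right/bottom  bias=-1
    (1,0)@(3, 1): e=[90,-30,0] → ·  [on edge]
    (2,1)@(5, 3): e=[70,-10,0] → ·  [on edge]
    (3,2)@(7, 5): e=[50,10,0] → ·  [on edge]
    (3,3)@(7, 7): e=[46,2,12] → █
    (4,3)@(9, 7): e=[30,30,0] → ·  [on edge]
    (3,4)@(7, 9): e=[42,-6,24] → ·
    (4,4)@(9, 9): e=[26,22,12] → █
    (5,4)@(11, 9): e=[10,50,0] → ·  [on edge]
    (4,5)@(9, 11): e=[22,14,24] → █
    (5,5)@(11, 11): e=[6,42,12] → █
    (6,5)@(13, 11): e=[-10,70,0] → ·  [on edge]
    (4,6)@(9, 13): e=[18,6,36] → █
  covered (6 px):
    · · · · · · ·
    · · · · · · ·
    · · · · · · ·
    · · · █ · · ·
    · · · · █ · ·
    · · · · █ █ ·
    · · · · █ █ ·
    · · · · · · ·
    · · · · · · ·
T2:
  2·area = 8
  edge (2, 14)→(0, 14): d=(-2,0) right/bottom  bias=-1
  edge (0, 14)→(10, 10): d=(10,-4) top-left  bias=+0
  edge (10, 10)→(2, 14): d=(-8,4) right/bottom  bias=-1
    (1,6)@(3, 13): e=[2,2,4] → █
    (2,6)@(5, 13): e=[2,10,-4] → ·
    (1,7)@(3, 15): e=[-2,22,-12] → ·
  covered (1 px):
    · · · · · · ·
    · · · · · · ·
    · · · · · · ·
    · · · · · · ·
    · · · · · · ·
    · · · · · · ·
    · █ · · · · ·
    · · · · · · ·
    · · · · · · ·

Answer: [44,6,2]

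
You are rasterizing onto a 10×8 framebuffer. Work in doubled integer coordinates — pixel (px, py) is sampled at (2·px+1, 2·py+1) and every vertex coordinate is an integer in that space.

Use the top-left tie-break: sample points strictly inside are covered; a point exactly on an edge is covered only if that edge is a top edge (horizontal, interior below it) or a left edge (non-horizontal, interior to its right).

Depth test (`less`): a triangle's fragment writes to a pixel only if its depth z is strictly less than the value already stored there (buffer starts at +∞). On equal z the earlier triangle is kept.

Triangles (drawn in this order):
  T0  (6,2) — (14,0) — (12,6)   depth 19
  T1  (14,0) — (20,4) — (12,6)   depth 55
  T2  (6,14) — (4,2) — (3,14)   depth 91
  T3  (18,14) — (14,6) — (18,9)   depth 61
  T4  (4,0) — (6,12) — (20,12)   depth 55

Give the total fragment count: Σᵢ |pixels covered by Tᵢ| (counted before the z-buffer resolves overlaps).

T0:
  2·area = 44
  edge (6, 2)→(14, 0): d=(8,-2) top-left  bias=+0
  edge (14, 0)→(12, 6): d=(-2,6) right/bottom  bias=-1
  edge (12, 6)→(6, 2): d=(-6,-4) top-left  bias=+0
    (5,0)@(11, 1): e=[2,16,26] → #
    (6,0)@(13, 1): e=[6,4,34] → #
    (7,0)@(15, 1): e=[10,-8,42] → ·
    (4,1)@(9, 3): e=[14,24,6] → #
    (6,1)@(13, 3): e=[22,0,22] → ·  [on edge]
    (4,2)@(9, 5): e=[30,20,-6] → ·
    (5,2)@(11, 5): e=[34,8,2] → #
    (6,2)@(13, 5): e=[38,-4,10] → ·
    (5,3)@(11, 7): e=[50,4,-10] → ·
    (5,4)@(11, 9): e=[66,0,-22] → ·  [on edge]
    (4,7)@(9, 15): e=[110,0,-66] → ·  [on edge]
  covered (5 px):
    · · · · · # # · · ·
    · · · · # # · · · ·
    · · · · · # · · · ·
    · · · · · · · · · ·
    · · · · · · · · · ·
    · · · · · · · · · ·
    · · · · · · · · · ·
    · · · · · · · · · ·
T1:
  2·area = 44
  edge (14, 0)→(20, 4): d=(6,4) right/bottom  bias=-1
  edge (20, 4)→(12, 6): d=(-8,2) right/bottom  bias=-1
  edge (12, 6)→(14, 0): d=(2,-6) top-left  bias=+0
    (7,0)@(15, 1): e=[2,34,8] → #
    (8,0)@(17, 1): e=[-6,30,20] → ·
    (6,1)@(13, 3): e=[22,22,0] → #  [on edge]
    (8,1)@(17, 3): e=[6,14,24] → #
    (9,1)@(19, 3): e=[-2,10,36] → ·
    (6,2)@(13, 5): e=[34,6,4] → #
    (8,2)@(17, 5): e=[18,-2,28] → ·
    (6,3)@(13, 7): e=[46,-10,8] → ·
    (7,3)@(15, 7): e=[38,-14,20] → ·
    (5,4)@(11, 9): e=[66,-22,0] → ·  [on edge]
    (4,7)@(9, 15): e=[110,-66,0] → ·  [on edge]
  covered (6 px):
    · · · · · · · # · ·
    · · · · · · # # # ·
    · · · · · · # # · ·
    · · · · · · · · · ·
    · · · · · · · · · ·
    · · · · · · · · · ·
    · · · · · · · · · ·
    · · · · · · · · · ·
T2:
  2·area = 36  (B↔C swapped to make it positive)
  edge (6, 14)→(3, 14): d=(-3,0) right/bottom  bias=-1
  edge (3, 14)→(4, 2): d=(1,-12) top-left  bias=+0
  edge (4, 2)→(6, 14): d=(2,12) right/bottom  bias=-1
    (2,4)@(5, 9): e=[15,19,2] → #
    (3,4)@(7, 9): e=[15,43,-22] → ·
    (2,5)@(5, 11): e=[9,21,6] → #
    (3,5)@(7, 11): e=[9,45,-18] → ·
    (2,6)@(5, 13): e=[3,23,10] → #
    (3,6)@(7, 13): e=[3,47,-14] → ·
    (2,7)@(5, 15): e=[-3,25,14] → ·
  covered (3 px):
    · · · · · · · · · ·
    · · · · · · · · · ·
    · · · · · · · · · ·
    · · · · · · · · · ·
    · · # · · · · · · ·
    · · # · · · · · · ·
    · · # · · · · · · ·
    · · · · · · · · · ·
T3:
  2·area = 20
  edge (18, 14)→(14, 6): d=(-4,-8) top-left  bias=+0
  edge (14, 6)→(18, 9): d=(4,3) right/bottom  bias=-1
  edge (18, 9)→(18, 14): d=(0,5) right/bottom  bias=-1
    (7,3)@(15, 7): e=[4,1,15] → #
    (8,3)@(17, 7): e=[20,-5,5] → ·
    (7,4)@(15, 9): e=[-4,9,15] → ·
    (8,4)@(17, 9): e=[12,3,5] → #
    (9,4)@(19, 9): e=[28,-3,-5] → ·
    (8,5)@(17, 11): e=[4,11,5] → #
    (9,5)@(19, 11): e=[20,5,-5] → ·
    (8,6)@(17, 13): e=[-4,19,5] → ·
  covered (3 px):
    · · · · · · · · · ·
    · · · · · · · · · ·
    · · · · · · · · · ·
    · · · · · · · # · ·
    · · · · · · · · # ·
    · · · · · · · · # ·
    · · · · · · · · · ·
    · · · · · · · · · ·
T4:
  2·area = 168  (B↔C swapped to make it positive)
  edge (4, 0)→(20, 12): d=(16,12) right/bottom  bias=-1
  edge (20, 12)→(6, 12): d=(-14,0) right/bottom  bias=-1
  edge (6, 12)→(4, 0): d=(-2,-12) top-left  bias=+0
    (2,0)@(5, 1): e=[4,154,10] → #
    (3,0)@(7, 1): e=[-20,154,34] → ·
    (2,1)@(5, 3): e=[36,126,6] → #
    (3,1)@(7, 3): e=[12,126,30] → #
    (4,1)@(9, 3): e=[-12,126,54] → ·
    (2,2)@(5, 5): e=[68,98,2] → #
    (4,2)@(9, 5): e=[20,98,50] → #
    (5,2)@(11, 5): e=[-4,98,74] → ·
    (2,3)@(5, 7): e=[100,70,-2] → ·
    (3,3)@(7, 7): e=[76,70,22] → #
    (5,3)@(11, 7): e=[28,70,70] → #
    (6,3)@(13, 7): e=[4,70,94] → #
  covered (21 px):
    · · # · · · · · · ·
    · · # # · · · · · ·
    · · # # # · · · · ·
    · · · # # # # · · ·
    · · · # # # # # · ·
    · · · # # # # # # ·
    · · · · · · · · · ·
    · · · · · · · · · ·

Answer: 38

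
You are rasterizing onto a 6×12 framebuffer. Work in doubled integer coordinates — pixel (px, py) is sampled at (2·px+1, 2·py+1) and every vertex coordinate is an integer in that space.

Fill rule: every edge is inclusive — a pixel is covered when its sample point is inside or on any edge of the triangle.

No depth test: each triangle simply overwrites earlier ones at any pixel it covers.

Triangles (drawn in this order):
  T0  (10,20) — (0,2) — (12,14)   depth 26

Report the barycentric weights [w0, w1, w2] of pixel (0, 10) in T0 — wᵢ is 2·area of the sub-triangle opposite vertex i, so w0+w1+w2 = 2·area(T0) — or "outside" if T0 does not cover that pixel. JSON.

T0:
  2·area = 96
  edge (10, 20)→(0, 2): d=(-10,-18) inclusive
  edge (0, 2)→(12, 14): d=(12,12) inclusive
  edge (12, 14)→(10, 20): d=(-2,6) inclusive
    (0,1)@(1, 3): e=[8,0,88] → #  [on edge]
    (1,1)@(3, 3): e=[44,-24,76] → ·
    (0,2)@(1, 5): e=[-12,24,84] → ·
    (1,2)@(3, 5): e=[24,0,72] → #  [on edge]
    (2,2)@(5, 5): e=[60,-24,60] → ·
    (1,3)@(3, 7): e=[4,24,68] → #
    (2,3)@(5, 7): e=[40,0,56] → #  [on edge]
    (3,3)@(7, 7): e=[76,-24,44] → ·
    (1,4)@(3, 9): e=[-16,48,64] → ·
    (2,4)@(5, 9): e=[20,24,52] → #
    (3,4)@(7, 9): e=[56,0,40] → #  [on edge]
    (4,4)@(9, 9): e=[92,-24,28] → ·
    (2,5)@(5, 11): e=[0,48,48] → #  [on edge]
    (4,5)@(9, 11): e=[72,0,24] → #  [on edge]
    (5,6)@(11, 13): e=[88,0,8] → #  [on edge]
    (5,8)@(11, 17): e=[48,48,0] → #  [on edge]
    (4,11)@(9, 23): e=[-48,144,0] → ·  [on edge]
  covered (16 px):
    · · · · · ·
    # · · · · ·
    · # · · · ·
    · # # · · ·
    · · # # · ·
    · · # # # ·
    · · · # # #
    · · · · # #
    · · · · # #
    · · · · · ·
    · · · · · ·
    · · · · · ·

Final: "outside"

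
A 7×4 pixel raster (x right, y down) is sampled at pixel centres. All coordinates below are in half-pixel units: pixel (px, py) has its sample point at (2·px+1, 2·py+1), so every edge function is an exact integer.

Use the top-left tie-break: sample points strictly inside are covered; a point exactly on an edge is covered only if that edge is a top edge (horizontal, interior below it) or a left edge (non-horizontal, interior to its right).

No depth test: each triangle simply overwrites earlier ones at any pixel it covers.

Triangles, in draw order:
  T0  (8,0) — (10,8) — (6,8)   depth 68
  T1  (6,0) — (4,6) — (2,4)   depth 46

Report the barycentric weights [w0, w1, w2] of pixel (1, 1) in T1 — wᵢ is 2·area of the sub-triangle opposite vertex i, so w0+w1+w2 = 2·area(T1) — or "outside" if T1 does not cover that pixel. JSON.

T0:
  2·area = 32
  edge (8, 0)→(10, 8): d=(2,8) right/bottom  bias=-1
  edge (10, 8)→(6, 8): d=(-4,0) right/bottom  bias=-1
  edge (6, 8)→(8, 0): d=(2,-8) top-left  bias=+0
    (3,2)@(7, 5): e=[18,12,2] → #
    (4,2)@(9, 5): e=[2,12,18] → #
    (5,2)@(11, 5): e=[-14,12,34] → ·
    (3,3)@(7, 7): e=[22,4,6] → #
    (5,3)@(11, 7): e=[-10,4,38] → ·
  covered (4 px):
    · · · · · · ·
    · · · · · · ·
    · · · # # · ·
    · · · # # · ·
T1:
  2·area = 16
  edge (6, 0)→(4, 6): d=(-2,6) right/bottom  bias=-1
  edge (4, 6)→(2, 4): d=(-2,-2) top-left  bias=+0
  edge (2, 4)→(6, 0): d=(4,-4) top-left  bias=+0
    (2,0)@(5, 1): e=[4,12,0] → #  [on edge]
    (3,0)@(7, 1): e=[-8,16,8] → ·
    (0,1)@(1, 3): e=[24,0,-8] → ·  [on edge]
    (1,1)@(3, 3): e=[12,4,0] → #  [on edge]
    (2,1)@(5, 3): e=[0,8,8] → ·  [on edge]
    (0,2)@(1, 5): e=[20,-4,0] → ·  [on edge]
    (1,2)@(3, 5): e=[8,0,8] → #  [on edge]
    (2,2)@(5, 5): e=[-4,4,16] → ·
    (1,3)@(3, 7): e=[4,-4,16] → ·
    (2,3)@(5, 7): e=[-8,0,24] → ·  [on edge]
  covered (3 px):
    · · # · · · ·
    · # · · · · ·
    · # · · · · ·
    · · · · · · ·

Answer: [4,0,12]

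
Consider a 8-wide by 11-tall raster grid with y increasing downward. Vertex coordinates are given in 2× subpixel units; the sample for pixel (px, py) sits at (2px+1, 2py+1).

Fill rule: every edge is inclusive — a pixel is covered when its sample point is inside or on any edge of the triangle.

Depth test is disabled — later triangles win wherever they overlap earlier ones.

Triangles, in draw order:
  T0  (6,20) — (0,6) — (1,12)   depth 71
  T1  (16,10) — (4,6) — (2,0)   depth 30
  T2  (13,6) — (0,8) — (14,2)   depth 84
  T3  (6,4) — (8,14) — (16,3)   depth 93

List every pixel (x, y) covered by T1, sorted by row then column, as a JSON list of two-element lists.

T0:
  2·area = 22  (B↔C swapped to make it positive)
  edge (6, 20)→(1, 12): d=(-5,-8) inclusive
  edge (1, 12)→(0, 6): d=(-1,-6) inclusive
  edge (0, 6)→(6, 20): d=(6,14) inclusive
    (0,4)@(1, 9): e=[15,3,4] → X
    (1,4)@(3, 9): e=[31,15,-24] → .
    (0,5)@(1, 11): e=[5,1,16] → X
    (1,5)@(3, 11): e=[21,13,-12] → .
    (0,6)@(1, 13): e=[-5,-1,28] → .
    (1,6)@(3, 13): e=[11,11,0] → X  [on edge]
    (2,6)@(5, 13): e=[27,23,-28] → .
    (1,7)@(3, 15): e=[1,9,12] → X
    (2,7)@(5, 15): e=[17,21,-16] → .
    (1,8)@(3, 17): e=[-9,7,24] → .
  covered (4 px):
    . . . . . . . .
    . . . . . . . .
    . . . . . . . .
    . . . . . . . .
    X . . . . . . .
    X . . . . . . .
    . X . . . . . .
    . X . . . . . .
    . . . . . . . .
    . . . . . . . .
    . . . . . . . .
T1:
  2·area = 64
  edge (16, 10)→(4, 6): d=(-12,-4) inclusive
  edge (4, 6)→(2, 0): d=(-2,-6) inclusive
  edge (2, 0)→(16, 10): d=(14,10) inclusive
    (1,0)@(3, 1): e=[56,4,4] → X
    (2,0)@(5, 1): e=[64,16,-16] → .
    (1,1)@(3, 3): e=[32,0,32] → X  [on edge]
    (2,1)@(5, 3): e=[40,12,12] → X
    (3,1)@(7, 3): e=[48,24,-8] → .
    (0,2)@(1, 5): e=[0,-16,80] → .  [on edge]
    (1,2)@(3, 5): e=[8,-4,60] → .
    (2,2)@(5, 5): e=[16,8,40] → X
    (3,2)@(7, 5): e=[24,20,20] → X
    (4,2)@(9, 5): e=[32,32,0] → X  [on edge]
    (5,2)@(11, 5): e=[40,44,-20] → .
    (2,3)@(5, 7): e=[-8,4,68] → .
    (3,3)@(7, 7): e=[0,16,48] → X  [on edge]
    (2,4)@(5, 9): e=[-32,0,96] → .  [on edge]
    (6,4)@(13, 9): e=[0,48,16] → X  [on edge]
    (3,7)@(7, 15): e=[-96,0,160] → .  [on edge]
    (4,10)@(9, 21): e=[-160,0,224] → .  [on edge]
  covered (10 px):
    . X . . . . . .
    . X X . . . . .
    . . X X X . . .
    . . . X X X . .
    . . . . . . X .
    . . . . . . . .
    . . . . . . . .
    . . . . . . . .
    . . . . . . . .
    . . . . . . . .
    . . . . . . . .
T2:
  2·area = 50
  edge (13, 6)→(0, 8): d=(-13,2) inclusive
  edge (0, 8)→(14, 2): d=(14,-6) inclusive
  edge (14, 2)→(13, 6): d=(-1,4) inclusive
    (6,1)@(13, 3): e=[39,8,3] → X
    (7,1)@(15, 3): e=[35,20,-5] → .
    (3,2)@(7, 5): e=[25,0,25] → X  [on edge]
    (4,2)@(9, 5): e=[21,12,17] → X
    (5,2)@(11, 5): e=[17,24,9] → X
    (7,2)@(15, 5): e=[9,48,-7] → .
    (1,3)@(3, 7): e=[7,4,39] → X
    (2,3)@(5, 7): e=[3,16,31] → X
    (3,3)@(7, 7): e=[-1,28,23] → .
    (4,3)@(9, 7): e=[-5,40,15] → .
    (5,3)@(11, 7): e=[-9,52,7] → .
    (6,3)@(13, 7): e=[-13,64,-1] → .
  covered (7 px):
    . . . . . . . .
    . . . . . . X .
    . . . X X X X .
    . X X . . . . .
    . . . . . . . .
    . . . . . . . .
    . . . . . . . .
    . . . . . . . .
    . . . . . . . .
    . . . . . . . .
    . . . . . . . .
T3:
  2·area = 102  (B↔C swapped to make it positive)
  edge (6, 4)→(16, 3): d=(10,-1) inclusive
  edge (16, 3)→(8, 14): d=(-8,11) inclusive
  edge (8, 14)→(6, 4): d=(-2,-10) inclusive
    (3,2)@(7, 5): e=[11,83,8] → X
    (4,2)@(9, 5): e=[13,61,28] → X
    (5,2)@(11, 5): e=[15,39,48] → X
    (6,2)@(13, 5): e=[17,17,68] → X
    (7,2)@(15, 5): e=[19,-5,88] → .
    (3,3)@(7, 7): e=[31,67,4] → X
    (7,3)@(15, 7): e=[39,-21,84] → .
    (3,4)@(7, 9): e=[51,51,0] → X  [on edge]
    (6,4)@(13, 9): e=[57,-15,60] → .
    (3,5)@(7, 11): e=[71,35,-4] → .
    (4,5)@(9, 11): e=[73,13,16] → X
    (5,5)@(11, 11): e=[75,-9,36] → .
    (4,9)@(9, 19): e=[153,-51,0] → .  [on edge]
  covered (12 px):
    . . . . . . . .
    . . . . . . . .
    . . . X X X X .
    . . . X X X X .
    . . . X X X . .
    . . . . X . . .
    . . . . . . . .
    . . . . . . . .
    . . . . . . . .
    . . . . . . . .
    . . . . . . . .

Result: [[1,0],[1,1],[2,1],[2,2],[3,2],[4,2],[3,3],[4,3],[5,3],[6,4]]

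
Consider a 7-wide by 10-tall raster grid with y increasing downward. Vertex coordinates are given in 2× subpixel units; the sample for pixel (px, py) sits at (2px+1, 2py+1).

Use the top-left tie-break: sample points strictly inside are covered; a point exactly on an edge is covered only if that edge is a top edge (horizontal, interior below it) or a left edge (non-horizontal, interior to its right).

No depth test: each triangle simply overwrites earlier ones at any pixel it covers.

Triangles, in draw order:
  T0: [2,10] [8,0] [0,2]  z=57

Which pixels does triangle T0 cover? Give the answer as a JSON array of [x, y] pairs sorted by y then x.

T0:
  2·area = 68  (B↔C swapped to make it positive)
  edge (2, 10)→(0, 2): d=(-2,-8) top-left  bias=+0
  edge (0, 2)→(8, 0): d=(8,-2) top-left  bias=+0
  edge (8, 0)→(2, 10): d=(-6,10) right/bottom  bias=-1
    (2,0)@(5, 1): e=[42,2,24] → X
    (3,0)@(7, 1): e=[58,6,4] → X
    (4,0)@(9, 1): e=[74,10,-16] → .
    (0,1)@(1, 3): e=[6,10,52] → X
    (1,1)@(3, 3): e=[22,14,32] → X
    (3,1)@(7, 3): e=[54,22,-8] → .
    (0,2)@(1, 5): e=[2,26,40] → X
    (2,2)@(5, 5): e=[34,34,0] → .  [on edge]
    (0,3)@(1, 7): e=[-2,42,28] → .
    (1,3)@(3, 7): e=[14,46,8] → X
    (2,3)@(5, 7): e=[30,50,-12] → .
    (1,4)@(3, 9): e=[10,62,-4] → .
  covered (8 px):
    . . X X . . .
    X X X . . . .
    X X . . . . .
    . X . . . . .
    . . . . . . .
    . . . . . . .
    . . . . . . .
    . . . . . . .
    . . . . . . .
    . . . . . . .

Final: [[2,0],[3,0],[0,1],[1,1],[2,1],[0,2],[1,2],[1,3]]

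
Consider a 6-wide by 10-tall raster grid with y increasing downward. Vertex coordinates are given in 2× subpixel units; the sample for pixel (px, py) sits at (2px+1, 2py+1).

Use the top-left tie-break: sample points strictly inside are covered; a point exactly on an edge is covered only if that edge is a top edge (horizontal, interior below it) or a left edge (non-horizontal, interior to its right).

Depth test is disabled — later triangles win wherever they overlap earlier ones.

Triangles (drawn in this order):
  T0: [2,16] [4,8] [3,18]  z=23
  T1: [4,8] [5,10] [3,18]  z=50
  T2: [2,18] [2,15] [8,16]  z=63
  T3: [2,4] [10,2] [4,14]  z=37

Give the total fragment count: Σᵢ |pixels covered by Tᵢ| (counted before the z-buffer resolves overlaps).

T0:
  2·area = 12
  edge (2, 16)→(4, 8): d=(2,-8) top-left  bias=+0
  edge (4, 8)→(3, 18): d=(-1,10) right/bottom  bias=-1
  edge (3, 18)→(2, 16): d=(-1,-2) top-left  bias=+0
    (1,6)@(3, 13): e=[2,5,5] → █
    (2,6)@(5, 13): e=[18,-15,9] → ·
    (1,7)@(3, 15): e=[6,3,3] → █
    (2,7)@(5, 15): e=[22,-17,7] → ·
    (1,8)@(3, 17): e=[10,1,1] → █
    (2,8)@(5, 17): e=[26,-19,5] → ·
    (1,9)@(3, 19): e=[14,-1,-1] → ·
  covered (3 px):
    · · · · · ·
    · · · · · ·
    · · · · · ·
    · · · · · ·
    · · · · · ·
    · · · · · ·
    · █ · · · ·
    · █ · · · ·
    · █ · · · ·
    · · · · · ·
T1:
  2·area = 12
  edge (4, 8)→(5, 10): d=(1,2) right/bottom  bias=-1
  edge (5, 10)→(3, 18): d=(-2,8) right/bottom  bias=-1
  edge (3, 18)→(4, 8): d=(1,-10) top-left  bias=+0
  covered (0 px):
    · · · · · ·
    · · · · · ·
    · · · · · ·
    · · · · · ·
    · · · · · ·
    · · · · · ·
    · · · · · ·
    · · · · · ·
    · · · · · ·
    · · · · · ·
T2:
  2·area = 18
  edge (2, 18)→(2, 15): d=(0,-3) top-left  bias=+0
  edge (2, 15)→(8, 16): d=(6,1) right/bottom  bias=-1
  edge (8, 16)→(2, 18): d=(-6,2) right/bottom  bias=-1
    (5,7)@(11, 15): e=[27,-9,0] → ·  [on edge]
    (1,8)@(3, 17): e=[3,11,4] → █
    (2,8)@(5, 17): e=[9,9,0] → ·  [on edge]
    (1,9)@(3, 19): e=[3,23,-8] → ·
  covered (1 px):
    · · · · · ·
    · · · · · ·
    · · · · · ·
    · · · · · ·
    · · · · · ·
    · · · · · ·
    · · · · · ·
    · · · · · ·
    · █ · · · ·
    · · · · · ·
T3:
  2·area = 84
  edge (2, 4)→(10, 2): d=(8,-2) top-left  bias=+0
  edge (10, 2)→(4, 14): d=(-6,12) right/bottom  bias=-1
  edge (4, 14)→(2, 4): d=(-2,-10) top-left  bias=+0
    (3,1)@(7, 3): e=[2,30,52] → █
    (4,1)@(9, 3): e=[6,6,72] → █
    (5,1)@(11, 3): e=[10,-18,92] → ·
    (1,2)@(3, 5): e=[10,66,8] → █
    (2,2)@(5, 5): e=[14,42,28] → █
    (4,2)@(9, 5): e=[22,-6,68] → ·
    (1,3)@(3, 7): e=[26,54,4] → █
    (4,3)@(9, 7): e=[38,-18,64] → ·
    (1,4)@(3, 9): e=[42,42,0] → █  [on edge]
    (3,4)@(7, 9): e=[50,-6,40] → ·
    (1,5)@(3, 11): e=[58,30,-4] → ·
    (2,5)@(5, 11): e=[62,6,16] → █
    (2,9)@(5, 19): e=[126,-42,0] → ·  [on edge]
  covered (11 px):
    · · · · · ·
    · · · █ █ ·
    · █ █ █ · ·
    · █ █ █ · ·
    · █ █ · · ·
    · · █ · · ·
    · · · · · ·
    · · · · · ·
    · · · · · ·
    · · · · · ·

Answer: 15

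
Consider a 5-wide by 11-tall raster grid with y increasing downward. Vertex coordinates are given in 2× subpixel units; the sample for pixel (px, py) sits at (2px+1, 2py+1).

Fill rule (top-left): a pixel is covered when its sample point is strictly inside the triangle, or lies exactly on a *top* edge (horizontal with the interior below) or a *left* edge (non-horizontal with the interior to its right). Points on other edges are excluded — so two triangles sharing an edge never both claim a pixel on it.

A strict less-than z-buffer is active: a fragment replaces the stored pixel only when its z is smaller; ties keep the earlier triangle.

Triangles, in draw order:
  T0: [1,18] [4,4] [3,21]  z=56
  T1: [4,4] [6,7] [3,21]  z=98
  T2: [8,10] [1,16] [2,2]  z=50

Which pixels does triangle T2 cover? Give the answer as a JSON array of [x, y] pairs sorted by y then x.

T0:
  2·area = 37
  edge (1, 18)→(4, 4): d=(3,-14) top-left  bias=+0
  edge (4, 4)→(3, 21): d=(-1,17) right/bottom  bias=-1
  edge (3, 21)→(1, 18): d=(-2,-3) top-left  bias=+0
    (1,4)@(3, 9): e=[1,12,24] → █
    (2,4)@(5, 9): e=[29,-22,30] → ·
    (1,5)@(3, 11): e=[7,10,20] → █
    (2,5)@(5, 11): e=[35,-24,26] → ·
    (1,6)@(3, 13): e=[13,8,16] → █
    (2,6)@(5, 13): e=[41,-26,22] → ·
    (1,7)@(3, 15): e=[19,6,12] → █
    (2,7)@(5, 15): e=[47,-28,18] → ·
    (1,8)@(3, 17): e=[25,4,8] → █
    (2,8)@(5, 17): e=[53,-30,14] → ·
    (1,9)@(3, 19): e=[31,2,4] → █
    (2,9)@(5, 19): e=[59,-32,10] → ·
    (1,10)@(3, 21): e=[37,0,0] → ·  [on edge]
  covered (6 px):
    · · · · ·
    · · · · ·
    · · · · ·
    · · · · ·
    · █ · · ·
    · █ · · ·
    · █ · · ·
    · █ · · ·
    · █ · · ·
    · █ · · ·
    · · · · ·
T1:
  2·area = 37
  edge (4, 4)→(6, 7): d=(2,3) right/bottom  bias=-1
  edge (6, 7)→(3, 21): d=(-3,14) right/bottom  bias=-1
  edge (3, 21)→(4, 4): d=(1,-17) top-left  bias=+0
    (2,3)@(5, 7): e=[3,14,20] → █
    (3,3)@(7, 7): e=[-3,-14,54] → ·
    (2,4)@(5, 9): e=[7,8,22] → █
    (3,4)@(7, 9): e=[1,-20,56] → ·
    (2,5)@(5, 11): e=[11,2,24] → █
    (3,5)@(7, 11): e=[5,-26,58] → ·
    (2,6)@(5, 13): e=[15,-4,26] → ·
    (1,10)@(3, 21): e=[37,0,0] → ·  [on edge]
  covered (3 px):
    · · · · ·
    · · · · ·
    · · · · ·
    · · █ · ·
    · · █ · ·
    · · █ · ·
    · · · · ·
    · · · · ·
    · · · · ·
    · · · · ·
    · · · · ·
T2:
  2·area = 92
  edge (8, 10)→(1, 16): d=(-7,6) right/bottom  bias=-1
  edge (1, 16)→(2, 2): d=(1,-14) top-left  bias=+0
  edge (2, 2)→(8, 10): d=(6,8) right/bottom  bias=-1
    (1,2)@(3, 5): e=[65,17,10] → █
    (2,2)@(5, 5): e=[53,45,-6] → ·
    (1,3)@(3, 7): e=[51,19,22] → █
    (2,3)@(5, 7): e=[39,47,6] → █
    (3,3)@(7, 7): e=[27,75,-10] → ·
    (1,4)@(3, 9): e=[37,21,34] → █
    (3,4)@(7, 9): e=[13,77,2] → █
    (4,4)@(9, 9): e=[1,105,-14] → ·
    (1,5)@(3, 11): e=[23,23,46] → █
    (3,5)@(7, 11): e=[-1,79,14] → ·
    (1,6)@(3, 13): e=[9,25,58] → █
    (2,6)@(5, 13): e=[-3,53,42] → ·
  covered (9 px):
    · · · · ·
    · · · · ·
    · █ · · ·
    · █ █ · ·
    · █ █ █ ·
    · █ █ · ·
    · █ · · ·
    · · · · ·
    · · · · ·
    · · · · ·
    · · · · ·

Result: [[1,2],[1,3],[2,3],[1,4],[2,4],[3,4],[1,5],[2,5],[1,6]]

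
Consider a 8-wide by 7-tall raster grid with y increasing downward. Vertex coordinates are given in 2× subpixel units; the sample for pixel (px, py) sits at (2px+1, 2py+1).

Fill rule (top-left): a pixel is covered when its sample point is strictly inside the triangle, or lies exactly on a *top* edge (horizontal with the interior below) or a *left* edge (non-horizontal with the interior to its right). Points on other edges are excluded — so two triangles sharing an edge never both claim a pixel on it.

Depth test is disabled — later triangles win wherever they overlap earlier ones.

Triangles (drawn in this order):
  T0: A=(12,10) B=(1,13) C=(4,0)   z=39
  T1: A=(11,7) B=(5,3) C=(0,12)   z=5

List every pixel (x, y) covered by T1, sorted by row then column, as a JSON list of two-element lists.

T0:
  2·area = 134
  edge (12, 10)→(1, 13): d=(-11,3) right/bottom  bias=-1
  edge (1, 13)→(4, 0): d=(3,-13) top-left  bias=+0
  edge (4, 0)→(12, 10): d=(8,10) right/bottom  bias=-1
    (2,1)@(5, 3): e=[98,22,14] → X
    (3,1)@(7, 3): e=[92,48,-6] → .
    (1,2)@(3, 5): e=[82,2,50] → X
    (3,2)@(7, 5): e=[70,54,10] → X
    (4,2)@(9, 5): e=[64,80,-10] → .
    (1,3)@(3, 7): e=[60,8,66] → X
    (4,3)@(9, 7): e=[42,86,6] → X
    (5,3)@(11, 7): e=[36,112,-14] → .
    (1,4)@(3, 9): e=[38,14,82] → X
    (5,4)@(11, 9): e=[14,118,2] → X
    (6,4)@(13, 9): e=[8,144,-18] → .
    (1,5)@(3, 11): e=[16,20,98] → X
    (0,6)@(1, 13): e=[0,0,134] → .  [on edge]
  covered (16 px):
    . . . . . . . .
    . . X . . . . .
    . X X X . . . .
    . X X X X . . .
    . X X X X X . .
    . X X X . . . .
    . . . . . . . .
T1:
  2·area = 74  (B↔C swapped to make it positive)
  edge (11, 7)→(0, 12): d=(-11,5) right/bottom  bias=-1
  edge (0, 12)→(5, 3): d=(5,-9) top-left  bias=+0
  edge (5, 3)→(11, 7): d=(6,4) right/bottom  bias=-1
    (2,1)@(5, 3): e=[74,0,0] → .  [on edge]
    (2,2)@(5, 5): e=[52,10,12] → X
    (3,2)@(7, 5): e=[42,28,4] → X
    (4,2)@(9, 5): e=[32,46,-4] → .
    (1,3)@(3, 7): e=[40,2,32] → X
    (4,3)@(9, 7): e=[10,56,8] → X
    (5,3)@(11, 7): e=[0,74,0] → .  [on edge]
    (1,4)@(3, 9): e=[18,12,44] → X
    (3,4)@(7, 9): e=[-2,48,28] → .
    (4,4)@(9, 9): e=[-12,66,20] → .
    (0,5)@(1, 11): e=[6,4,64] → X
    (1,5)@(3, 11): e=[-4,22,56] → .
  covered (9 px):
    . . . . . . . .
    . . . . . . . .
    . . X X . . . .
    . X X X X . . .
    . X X . . . . .
    X . . . . . . .
    . . . . . . . .

Final: [[2,2],[3,2],[1,3],[2,3],[3,3],[4,3],[1,4],[2,4],[0,5]]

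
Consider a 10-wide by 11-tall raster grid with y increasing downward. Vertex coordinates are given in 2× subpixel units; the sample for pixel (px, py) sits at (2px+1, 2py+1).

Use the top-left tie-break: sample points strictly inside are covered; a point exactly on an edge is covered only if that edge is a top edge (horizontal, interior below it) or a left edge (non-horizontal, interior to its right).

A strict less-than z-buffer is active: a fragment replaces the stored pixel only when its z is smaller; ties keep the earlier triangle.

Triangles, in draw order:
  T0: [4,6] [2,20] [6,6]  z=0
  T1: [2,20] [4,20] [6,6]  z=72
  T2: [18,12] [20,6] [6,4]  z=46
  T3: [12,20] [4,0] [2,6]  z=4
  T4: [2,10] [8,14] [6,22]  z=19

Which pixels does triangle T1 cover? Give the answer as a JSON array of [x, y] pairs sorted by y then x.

T0:
  2·area = 28  (B↔C swapped to make it positive)
  edge (4, 6)→(6, 6): d=(2,0) top-left  bias=+0
  edge (6, 6)→(2, 20): d=(-4,14) right/bottom  bias=-1
  edge (2, 20)→(4, 6): d=(2,-14) top-left  bias=+0
    (2,3)@(5, 7): e=[2,10,16] → █
    (3,3)@(7, 7): e=[2,-18,44] → ·
    (2,4)@(5, 9): e=[6,2,20] → █
    (3,4)@(7, 9): e=[6,-26,48] → ·
    (2,5)@(5, 11): e=[10,-6,24] → ·
    (1,6)@(3, 13): e=[14,14,0] → █  [on edge]
    (2,6)@(5, 13): e=[14,-14,28] → ·
    (1,7)@(3, 15): e=[18,6,4] → █
    (2,7)@(5, 15): e=[18,-22,32] → ·
    (1,8)@(3, 17): e=[22,-2,8] → ·
  covered (4 px):
    · · · · · · · · · ·
    · · · · · · · · · ·
    · · · · · · · · · ·
    · · █ · · · · · · ·
    · · █ · · · · · · ·
    · · · · · · · · · ·
    · █ · · · · · · · ·
    · █ · · · · · · · ·
    · · · · · · · · · ·
    · · · · · · · · · ·
    · · · · · · · · · ·
T1:
  2·area = 28  (B↔C swapped to make it positive)
  edge (2, 20)→(6, 6): d=(4,-14) top-left  bias=+0
  edge (6, 6)→(4, 20): d=(-2,14) right/bottom  bias=-1
  edge (4, 20)→(2, 20): d=(-2,0) right/bottom  bias=-1
    (2,5)@(5, 11): e=[6,4,18] → █
    (3,5)@(7, 11): e=[34,-24,18] → ·
    (2,6)@(5, 13): e=[14,0,14] → ·  [on edge]
    (1,8)@(3, 17): e=[2,20,6] → █
    (2,8)@(5, 17): e=[30,-8,6] → ·
    (1,9)@(3, 19): e=[10,16,2] → █
    (2,9)@(5, 19): e=[38,-12,2] → ·
    (1,10)@(3, 21): e=[18,12,-2] → ·
  covered (3 px):
    · · · · · · · · · ·
    · · · · · · · · · ·
    · · · · · · · · · ·
    · · · · · · · · · ·
    · · · · · · · · · ·
    · · █ · · · · · · ·
    · · · · · · · · · ·
    · · · · · · · · · ·
    · █ · · · · · · · ·
    · █ · · · · · · · ·
    · · · · · · · · · ·
T2:
  2·area = 88  (B↔C swapped to make it positive)
  edge (18, 12)→(6, 4): d=(-12,-8) top-left  bias=+0
  edge (6, 4)→(20, 6): d=(14,2) right/bottom  bias=-1
  edge (20, 6)→(18, 12): d=(-2,6) right/bottom  bias=-1
    (4,2)@(9, 5): e=[12,8,68] → █
    (5,2)@(11, 5): e=[28,4,56] → █
    (6,2)@(13, 5): e=[44,0,44] → ·  [on edge]
    (4,3)@(9, 7): e=[-12,36,64] → ·
    (5,3)@(11, 7): e=[4,32,52] → █
    (6,3)@(13, 7): e=[20,28,40] → █
    (7,3)@(15, 7): e=[36,24,28] → █
    (8,3)@(17, 7): e=[52,20,16] → █
    (9,3)@(19, 7): e=[68,16,4] → █
    (5,4)@(11, 9): e=[-20,60,48] → ·
    (6,4)@(13, 9): e=[-4,56,36] → ·
    (7,4)@(15, 9): e=[12,52,24] → █
    (9,4)@(19, 9): e=[44,44,0] → ·  [on edge]
    (8,7)@(17, 15): e=[-44,132,0] → ·  [on edge]
    (7,10)@(15, 21): e=[-132,220,0] → ·  [on edge]
  covered (10 px):
    · · · · · · · · · ·
    · · · · · · · · · ·
    · · · · █ █ · · · ·
    · · · · · █ █ █ █ █
    · · · · · · · █ █ ·
    · · · · · · · · █ ·
    · · · · · · · · · ·
    · · · · · · · · · ·
    · · · · · · · · · ·
    · · · · · · · · · ·
    · · · · · · · · · ·
T3:
  2·area = 88  (B↔C swapped to make it positive)
  edge (12, 20)→(2, 6): d=(-10,-14) top-left  bias=+0
  edge (2, 6)→(4, 0): d=(2,-6) top-left  bias=+0
  edge (4, 0)→(12, 20): d=(8,20) right/bottom  bias=-1
    (1,1)@(3, 3): e=[44,0,44] → █  [on edge]
    (2,1)@(5, 3): e=[72,12,4] → █
    (3,1)@(7, 3): e=[100,24,-36] → ·
    (1,2)@(3, 5): e=[24,4,60] → █
    (3,2)@(7, 5): e=[80,28,-20] → ·
    (1,3)@(3, 7): e=[4,8,76] → █
    (3,3)@(7, 7): e=[60,32,-4] → ·
    (0,4)@(1, 9): e=[-44,0,132] → ·  [on edge]
    (1,4)@(3, 9): e=[-16,12,92] → ·
    (2,4)@(5, 9): e=[12,24,52] → █
    (3,4)@(7, 9): e=[40,36,12] → █
    (4,4)@(9, 9): e=[68,48,-28] → ·
    (3,6)@(7, 13): e=[0,44,44] → █  [on edge]
  covered (12 px):
    · · · · · · · · · ·
    · █ █ · · · · · · ·
    · █ █ · · · · · · ·
    · █ █ · · · · · · ·
    · · █ █ · · · · · ·
    · · · █ · · · · · ·
    · · · █ █ · · · · ·
    · · · · █ · · · · ·
    · · · · · · · · · ·
    · · · · · · · · · ·
    · · · · · · · · · ·
T4:
  2·area = 56
  edge (2, 10)→(8, 14): d=(6,4) right/bottom  bias=-1
  edge (8, 14)→(6, 22): d=(-2,8) right/bottom  bias=-1
  edge (6, 22)→(2, 10): d=(-4,-12) top-left  bias=+0
    (0,3)@(1, 7): e=[-14,70,0] → ·  [on edge]
    (1,5)@(3, 11): e=[2,46,8] → █
    (2,5)@(5, 11): e=[-6,30,32] → ·
    (1,6)@(3, 13): e=[14,42,0] → █  [on edge]
    (2,6)@(5, 13): e=[6,26,24] → █
    (3,6)@(7, 13): e=[-2,10,48] → ·
    (1,7)@(3, 15): e=[26,38,-8] → ·
    (2,7)@(5, 15): e=[18,22,16] → █
    (3,7)@(7, 15): e=[10,6,40] → █
    (4,7)@(9, 15): e=[2,-10,64] → ·
    (2,8)@(5, 17): e=[30,18,8] → █
    (4,8)@(9, 17): e=[14,-14,56] → ·
    (2,9)@(5, 19): e=[42,14,0] → █  [on edge]
  covered (8 px):
    · · · · · · · · · ·
    · · · · · · · · · ·
    · · · · · · · · · ·
    · · · · · · · · · ·
    · · · · · · · · · ·
    · █ · · · · · · · ·
    · █ █ · · · · · · ·
    · · █ █ · · · · · ·
    · · █ █ · · · · · ·
    · · █ · · · · · · ·
    · · · · · · · · · ·

Final: [[2,5],[1,8],[1,9]]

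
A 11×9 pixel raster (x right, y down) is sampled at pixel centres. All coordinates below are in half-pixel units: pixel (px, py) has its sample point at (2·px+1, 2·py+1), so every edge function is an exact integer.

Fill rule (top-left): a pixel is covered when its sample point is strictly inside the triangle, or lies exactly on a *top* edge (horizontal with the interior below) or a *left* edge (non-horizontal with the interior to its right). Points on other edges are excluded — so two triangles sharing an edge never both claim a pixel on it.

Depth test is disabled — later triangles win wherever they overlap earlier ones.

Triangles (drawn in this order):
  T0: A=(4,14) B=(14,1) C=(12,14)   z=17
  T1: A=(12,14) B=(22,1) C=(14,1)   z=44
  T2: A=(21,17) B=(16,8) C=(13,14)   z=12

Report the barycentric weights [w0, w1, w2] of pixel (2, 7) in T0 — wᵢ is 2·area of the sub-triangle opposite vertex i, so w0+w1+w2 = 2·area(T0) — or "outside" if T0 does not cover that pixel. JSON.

T0:
  2·area = 104
  edge (4, 14)→(14, 1): d=(10,-13) top-left  bias=+0
  edge (14, 1)→(12, 14): d=(-2,13) right/bottom  bias=-1
  edge (12, 14)→(4, 14): d=(-8,0) right/bottom  bias=-1
    (6,1)@(13, 3): e=[7,9,88] → #
    (7,1)@(15, 3): e=[33,-17,88] → ·
    (5,2)@(11, 5): e=[1,31,72] → #
    (7,2)@(15, 5): e=[53,-21,72] → ·
    (5,3)@(11, 7): e=[21,27,56] → #
    (7,3)@(15, 7): e=[73,-25,56] → ·
    (4,4)@(9, 9): e=[15,49,40] → #
    (6,4)@(13, 9): e=[67,-3,40] → ·
    (3,5)@(7, 11): e=[9,71,24] → #
    (6,5)@(13, 11): e=[87,-7,24] → ·
    (2,6)@(5, 13): e=[3,93,8] → #
    (6,6)@(13, 13): e=[107,-11,8] → ·
  covered (14 px):
    · · · · · · · · · · ·
    · · · · · · # · · · ·
    · · · · · # # · · · ·
    · · · · · # # · · · ·
    · · · · # # · · · · ·
    · · · # # # · · · · ·
    · · # # # # · · · · ·
    · · · · · · · · · · ·
    · · · · · · · · · · ·
T1:
  2·area = 104  (B↔C swapped to make it positive)
  edge (12, 14)→(14, 1): d=(2,-13) top-left  bias=+0
  edge (14, 1)→(22, 1): d=(8,0) top-left  bias=+0
  edge (22, 1)→(12, 14): d=(-10,13) right/bottom  bias=-1
    (0,0)@(1, 1): e=[-169,0,273] → ·  [on edge]
    (1,0)@(3, 1): e=[-143,0,247] → ·  [on edge]
    (2,0)@(5, 1): e=[-117,0,221] → ·  [on edge]
    (3,0)@(7, 1): e=[-91,0,195] → ·  [on edge]
    (4,0)@(9, 1): e=[-65,0,169] → ·  [on edge]
    (5,0)@(11, 1): e=[-39,0,143] → ·  [on edge]
    (6,0)@(13, 1): e=[-13,0,117] → ·  [on edge]
    (7,0)@(15, 1): e=[13,0,91] → #  [on edge]
    (8,0)@(17, 1): e=[39,0,65] → #  [on edge]
    (9,0)@(19, 1): e=[65,0,39] → #  [on edge]
    (10,0)@(21, 1): e=[91,0,13] → #  [on edge]
    (7,1)@(15, 3): e=[17,16,71] → #
  covered (14 px):
    · · · · · · · # # # #
    · · · · · · · # # # ·
    · · · · · · · # # · ·
    · · · · · · · # # · ·
    · · · · · · # # · · ·
    · · · · · · # · · · ·
    · · · · · · · · · · ·
    · · · · · · · · · · ·
    · · · · · · · · · · ·
T2:
  2·area = 57  (B↔C swapped to make it positive)
  edge (21, 17)→(13, 14): d=(-8,-3) top-left  bias=+0
  edge (13, 14)→(16, 8): d=(3,-6) top-left  bias=+0
  edge (16, 8)→(21, 17): d=(5,9) right/bottom  bias=-1
    (2,5)@(5, 11): e=[0,-57,114] → ·  [on edge]
    (7,5)@(15, 11): e=[30,3,24] → #
    (8,5)@(17, 11): e=[36,15,6] → #
    (9,5)@(19, 11): e=[42,27,-12] → ·
    (7,6)@(15, 13): e=[14,9,34] → #
    (9,6)@(19, 13): e=[26,33,-2] → ·
    (7,7)@(15, 15): e=[-2,15,44] → ·
    (8,7)@(17, 15): e=[4,27,26] → #
    (9,7)@(19, 15): e=[10,39,8] → #
    (10,7)@(21, 15): e=[16,51,-10] → ·
    (8,8)@(17, 17): e=[-12,33,36] → ·
    (9,8)@(19, 17): e=[-6,45,18] → ·
    (10,8)@(21, 17): e=[0,57,0] → ·  [on edge]
  covered (6 px):
    · · · · · · · · · · ·
    · · · · · · · · · · ·
    · · · · · · · · · · ·
    · · · · · · · · · · ·
    · · · · · · · · · · ·
    · · · · · · · # # · ·
    · · · · · · · # # · ·
    · · · · · · · · # # ·
    · · · · · · · · · · ·

Result: "outside"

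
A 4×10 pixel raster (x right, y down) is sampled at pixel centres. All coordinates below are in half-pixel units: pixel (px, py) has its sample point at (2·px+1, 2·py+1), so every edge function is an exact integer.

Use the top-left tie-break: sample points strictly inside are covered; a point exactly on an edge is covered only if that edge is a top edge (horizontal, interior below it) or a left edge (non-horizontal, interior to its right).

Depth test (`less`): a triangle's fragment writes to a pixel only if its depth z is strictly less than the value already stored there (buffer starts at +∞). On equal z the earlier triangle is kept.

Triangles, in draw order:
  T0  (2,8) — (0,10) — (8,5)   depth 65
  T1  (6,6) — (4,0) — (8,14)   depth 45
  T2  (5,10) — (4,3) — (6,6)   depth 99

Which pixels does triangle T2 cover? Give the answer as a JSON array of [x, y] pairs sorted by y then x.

T0:
  2·area = 6  (B↔C swapped to make it positive)
  edge (2, 8)→(8, 5): d=(6,-3) top-left  bias=+0
  edge (8, 5)→(0, 10): d=(-8,5) right/bottom  bias=-1
  edge (0, 10)→(2, 8): d=(2,-2) top-left  bias=+0
    (3,1)@(7, 3): e=[-15,21,0] → ·  [on edge]
    (2,2)@(5, 5): e=[-9,15,0] → ·  [on edge]
    (1,3)@(3, 7): e=[-3,9,0] → ·  [on edge]
    (0,4)@(1, 9): e=[3,3,0] → █  [on edge]
    (1,4)@(3, 9): e=[9,-7,4] → ·
    (0,5)@(1, 11): e=[15,-13,4] → ·
  covered (1 px):
    · · · ·
    · · · ·
    · · · ·
    · · · ·
    █ · · ·
    · · · ·
    · · · ·
    · · · ·
    · · · ·
    · · · ·
T1:
  2·area = 4  (B↔C swapped to make it positive)
  edge (6, 6)→(8, 14): d=(2,8) right/bottom  bias=-1
  edge (8, 14)→(4, 0): d=(-4,-14) top-left  bias=+0
  edge (4, 0)→(6, 6): d=(2,6) right/bottom  bias=-1
    (2,1)@(5, 3): e=[2,2,0] → ·  [on edge]
    (3,4)@(7, 9): e=[-2,6,0] → ·  [on edge]
  covered (0 px):
    · · · ·
    · · · ·
    · · · ·
    · · · ·
    · · · ·
    · · · ·
    · · · ·
    · · · ·
    · · · ·
    · · · ·
T2:
  2·area = 11
  edge (5, 10)→(4, 3): d=(-1,-7) top-left  bias=+0
  edge (4, 3)→(6, 6): d=(2,3) right/bottom  bias=-1
  edge (6, 6)→(5, 10): d=(-1,4) right/bottom  bias=-1
    (2,2)@(5, 5): e=[5,1,5] → █
    (3,2)@(7, 5): e=[19,-5,-3] → ·
    (2,3)@(5, 7): e=[3,5,3] → █
    (3,3)@(7, 7): e=[17,-1,-5] → ·
    (2,4)@(5, 9): e=[1,9,1] → █
    (3,4)@(7, 9): e=[15,3,-7] → ·
    (2,5)@(5, 11): e=[-1,13,-1] → ·
  covered (3 px):
    · · · ·
    · · · ·
    · · █ ·
    · · █ ·
    · · █ ·
    · · · ·
    · · · ·
    · · · ·
    · · · ·
    · · · ·

Final: [[2,2],[2,3],[2,4]]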